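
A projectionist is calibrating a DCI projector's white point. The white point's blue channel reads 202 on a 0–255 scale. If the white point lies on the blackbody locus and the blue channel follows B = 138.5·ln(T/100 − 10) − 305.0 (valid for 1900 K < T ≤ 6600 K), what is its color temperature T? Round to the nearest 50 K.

4900 K

ln(t − 10) = (202 + 305.0) / 138.5 = 3.6606.
t − 10 = e^3.6606 = 38.887, so t = 48.887.
T = 100·t = 4889 K → 4900 K to the nearest 50 K.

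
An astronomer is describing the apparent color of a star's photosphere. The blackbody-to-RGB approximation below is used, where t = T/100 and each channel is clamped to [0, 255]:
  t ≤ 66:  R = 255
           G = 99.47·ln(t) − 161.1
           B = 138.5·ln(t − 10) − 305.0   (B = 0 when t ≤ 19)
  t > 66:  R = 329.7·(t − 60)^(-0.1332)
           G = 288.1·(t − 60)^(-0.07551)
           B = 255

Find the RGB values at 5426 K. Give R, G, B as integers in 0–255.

t = 5426/100 = 54.26; the t ≤ 66 branch applies.
R = 255 by definition for t ≤ 66.
G = 99.47·ln 54.26 − 161.1 = 99.47·3.9938 − 161.1 = 236.162.
B = 138.5·ln(54.26 − 10) − 305.0 = 138.5·ln 44.26 − 305.0 = 138.5·3.7901 − 305.0 = 219.926.
Rounded: (255, 236, 220).

R=255, G=236, B=220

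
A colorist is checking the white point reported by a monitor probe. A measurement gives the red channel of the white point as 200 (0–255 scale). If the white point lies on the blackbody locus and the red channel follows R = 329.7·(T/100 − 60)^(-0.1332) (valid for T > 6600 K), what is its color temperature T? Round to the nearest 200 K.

(t − 60)^(-0.1332) = 200/329.7 = 0.60661.
t − 60 = 0.60661^(1/-0.1332) = 0.60661^(-7.508) = 42.638, so t = 102.638.
T = 100·t = 10264 K → 10200 K to the nearest 200 K.

10200 K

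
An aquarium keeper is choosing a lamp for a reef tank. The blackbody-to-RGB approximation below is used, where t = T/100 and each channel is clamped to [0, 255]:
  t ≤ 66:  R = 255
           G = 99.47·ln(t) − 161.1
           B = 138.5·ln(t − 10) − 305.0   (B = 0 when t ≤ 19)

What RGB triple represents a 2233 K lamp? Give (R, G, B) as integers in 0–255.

(255, 148, 43)

t = 2233/100 = 22.33; the t ≤ 66 branch applies.
R = 255 by definition for t ≤ 66.
G = 99.47·ln 22.33 − 161.1 = 99.47·3.1059 − 161.1 = 147.847.
B = 138.5·ln(22.33 − 10) − 305.0 = 138.5·ln 12.33 − 305.0 = 138.5·2.5120 − 305.0 = 42.917.
Rounded: (255, 148, 43).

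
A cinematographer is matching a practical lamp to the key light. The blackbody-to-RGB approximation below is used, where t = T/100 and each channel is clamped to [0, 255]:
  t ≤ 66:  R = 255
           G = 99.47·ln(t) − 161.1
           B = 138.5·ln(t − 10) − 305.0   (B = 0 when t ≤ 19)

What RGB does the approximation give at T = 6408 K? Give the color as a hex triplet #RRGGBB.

#FFFDF8

t = 6408/100 = 64.08; the t ≤ 66 branch applies.
R = 255 by definition for t ≤ 66.
G = 99.47·ln 64.08 − 161.1 = 99.47·4.1601 − 161.1 = 252.708.
B = 138.5·ln(64.08 − 10) − 305.0 = 138.5·ln 54.08 − 305.0 = 138.5·3.9905 − 305.0 = 247.679.
Rounded: (255, 253, 248).
In hex: #FFFDF8.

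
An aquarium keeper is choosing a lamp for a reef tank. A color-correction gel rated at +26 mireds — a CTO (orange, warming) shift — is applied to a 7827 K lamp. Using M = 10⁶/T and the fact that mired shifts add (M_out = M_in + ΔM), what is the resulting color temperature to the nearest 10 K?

M_in = 10⁶/7827 = 127.76 mireds.
M_out = 127.76 + (+26) = 153.76 mireds.
T_out = 10⁶/153.76 = 6503.5 K → 6500 K.

6500 K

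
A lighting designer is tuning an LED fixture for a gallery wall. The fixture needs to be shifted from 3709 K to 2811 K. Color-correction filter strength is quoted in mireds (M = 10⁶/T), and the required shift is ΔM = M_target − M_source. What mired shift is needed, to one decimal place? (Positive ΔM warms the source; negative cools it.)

+86.1 mireds

M_source = 10⁶/3709 = 269.614; M_target = 10⁶/2811 = 355.745.
ΔM = 355.745 − 269.614 = 86.131 → +86.1 mireds, a warming shift.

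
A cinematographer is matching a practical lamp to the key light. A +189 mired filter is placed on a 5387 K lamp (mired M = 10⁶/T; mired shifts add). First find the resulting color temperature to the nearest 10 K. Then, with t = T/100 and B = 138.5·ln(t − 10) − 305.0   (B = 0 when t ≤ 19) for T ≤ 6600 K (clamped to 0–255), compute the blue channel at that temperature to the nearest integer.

M_in = 10⁶/5387 = 185.63; M_out = 185.63 + (+189) = 374.63.
T_out = 10⁶/374.63 = 2669.3 K → 2670 K; t = 26.7.
B = 138.5·ln(26.7 − 10) − 305.0 = 138.5·ln 16.7 − 305.0 = 138.5·2.8154 − 305.0 = 84.934.
Rounded: 85.

85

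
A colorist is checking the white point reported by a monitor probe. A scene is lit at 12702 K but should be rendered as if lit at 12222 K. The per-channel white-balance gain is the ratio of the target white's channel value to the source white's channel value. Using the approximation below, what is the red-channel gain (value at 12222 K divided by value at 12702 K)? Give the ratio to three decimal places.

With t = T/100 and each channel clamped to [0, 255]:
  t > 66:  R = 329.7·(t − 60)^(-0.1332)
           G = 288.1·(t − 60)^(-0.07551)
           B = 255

At 12702 K (t = 127.02):
  R = 329.7·(127.02 − 60)^(-0.1332) = 329.7·67.02^(-0.1332) = 329.7·0.57115 = 188.308.
At 12222 K (t = 122.22):
  R = 329.7·(122.22 − 60)^(-0.1332) = 329.7·62.22^(-0.1332) = 329.7·0.57683 = 190.181.
Gain = 190.181 / 188.308 = 1.0099 → 1.010.

1.010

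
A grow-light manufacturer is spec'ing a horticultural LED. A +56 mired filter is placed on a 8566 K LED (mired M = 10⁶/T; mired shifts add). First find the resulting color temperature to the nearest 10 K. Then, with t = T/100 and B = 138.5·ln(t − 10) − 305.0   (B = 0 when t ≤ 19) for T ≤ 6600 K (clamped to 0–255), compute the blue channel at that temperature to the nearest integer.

M_in = 10⁶/8566 = 116.74; M_out = 116.74 + (+56) = 172.74.
T_out = 10⁶/172.74 = 5789.0 K → 5790 K; t = 57.9.
B = 138.5·ln(57.9 − 10) − 305.0 = 138.5·ln 47.9 − 305.0 = 138.5·3.8691 − 305.0 = 230.872.
Rounded: 231.

231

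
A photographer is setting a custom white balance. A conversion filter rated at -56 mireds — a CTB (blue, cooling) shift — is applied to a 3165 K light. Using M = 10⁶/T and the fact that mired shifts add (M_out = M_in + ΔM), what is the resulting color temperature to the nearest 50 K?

3850 K

M_in = 10⁶/3165 = 315.96 mireds.
M_out = 315.96 + (-56) = 259.96 mireds.
T_out = 10⁶/259.96 = 3846.8 K → 3850 K.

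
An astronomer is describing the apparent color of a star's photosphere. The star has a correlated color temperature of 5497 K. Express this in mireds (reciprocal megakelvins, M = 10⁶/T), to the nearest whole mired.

182 mireds

M = 10⁶ / 5497 = 181.917 → 182 mireds.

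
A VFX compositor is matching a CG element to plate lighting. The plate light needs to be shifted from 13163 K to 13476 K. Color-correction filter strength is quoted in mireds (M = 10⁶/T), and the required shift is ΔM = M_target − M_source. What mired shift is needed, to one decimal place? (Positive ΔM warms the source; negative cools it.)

-1.8 mireds

M_source = 10⁶/13163 = 75.971; M_target = 10⁶/13476 = 74.206.
ΔM = 74.206 − 75.971 = -1.765 → -1.8 mireds, a cooling shift.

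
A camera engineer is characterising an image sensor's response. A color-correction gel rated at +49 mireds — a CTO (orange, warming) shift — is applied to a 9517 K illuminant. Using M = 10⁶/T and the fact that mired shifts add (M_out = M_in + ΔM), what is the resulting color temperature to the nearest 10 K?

M_in = 10⁶/9517 = 105.08 mireds.
M_out = 105.08 + (+49) = 154.08 mireds.
T_out = 10⁶/154.08 = 6490.3 K → 6490 K.

6490 K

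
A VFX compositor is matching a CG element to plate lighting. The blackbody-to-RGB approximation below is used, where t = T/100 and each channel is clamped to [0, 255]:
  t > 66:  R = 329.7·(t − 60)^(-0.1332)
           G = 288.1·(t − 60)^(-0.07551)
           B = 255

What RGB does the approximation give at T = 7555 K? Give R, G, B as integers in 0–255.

R=229, G=234, B=255

t = 7555/100 = 75.55; the t > 66 branch applies.
R = 329.7·(75.55 − 60)^(-0.1332) = 329.7·15.55^(-0.1332) = 329.7·0.69384 = 228.760.
G = 288.1·(75.55 − 60)^(-0.07551) = 288.1·15.55^(-0.07551) = 288.1·0.81285 = 234.183.
B = 255 by definition for t > 66.
Rounded: (229, 234, 255).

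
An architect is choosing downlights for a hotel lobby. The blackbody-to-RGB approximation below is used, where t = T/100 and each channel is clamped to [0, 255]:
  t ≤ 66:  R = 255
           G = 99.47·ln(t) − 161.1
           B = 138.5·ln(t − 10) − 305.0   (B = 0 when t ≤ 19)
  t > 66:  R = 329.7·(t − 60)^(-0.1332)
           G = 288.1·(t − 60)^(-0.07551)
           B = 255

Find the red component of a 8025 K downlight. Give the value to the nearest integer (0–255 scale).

221

t = 8025/100 = 80.25; the t > 66 branch applies.
R = 329.7·(80.25 − 60)^(-0.1332) = 329.7·20.25^(-0.1332) = 329.7·0.66986 = 220.853.
Rounded: 221.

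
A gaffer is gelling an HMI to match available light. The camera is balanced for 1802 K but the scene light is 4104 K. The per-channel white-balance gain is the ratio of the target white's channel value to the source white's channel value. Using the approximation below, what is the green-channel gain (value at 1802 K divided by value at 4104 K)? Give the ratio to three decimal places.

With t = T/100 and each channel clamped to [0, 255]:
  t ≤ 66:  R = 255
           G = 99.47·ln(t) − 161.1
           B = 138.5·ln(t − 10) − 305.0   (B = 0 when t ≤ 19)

At 4104 K (t = 41.04):
  G = 99.47·ln 41.04 − 161.1 = 99.47·3.7145 − 161.1 = 208.386.
At 1802 K (t = 18.02):
  G = 99.47·ln 18.02 − 161.1 = 99.47·2.8915 − 161.1 = 126.516.
Gain = 126.516 / 208.386 = 0.6071 → 0.607.

0.607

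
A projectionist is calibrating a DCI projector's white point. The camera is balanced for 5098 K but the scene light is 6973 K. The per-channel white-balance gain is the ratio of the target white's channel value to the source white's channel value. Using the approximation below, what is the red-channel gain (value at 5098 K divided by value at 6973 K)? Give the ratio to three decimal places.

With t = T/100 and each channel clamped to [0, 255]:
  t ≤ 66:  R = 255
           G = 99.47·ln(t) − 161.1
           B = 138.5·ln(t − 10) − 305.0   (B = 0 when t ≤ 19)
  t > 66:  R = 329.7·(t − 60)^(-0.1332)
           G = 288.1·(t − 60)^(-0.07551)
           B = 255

1.047

At 6973 K (t = 69.73):
  R = 329.7·(69.73 − 60)^(-0.1332) = 329.7·9.73^(-0.1332) = 329.7·0.73856 = 243.502.
At 5098 K (t = 50.98):
  R = 255 by definition for t ≤ 66.
Gain = 255.000 / 243.502 = 1.0472 → 1.047.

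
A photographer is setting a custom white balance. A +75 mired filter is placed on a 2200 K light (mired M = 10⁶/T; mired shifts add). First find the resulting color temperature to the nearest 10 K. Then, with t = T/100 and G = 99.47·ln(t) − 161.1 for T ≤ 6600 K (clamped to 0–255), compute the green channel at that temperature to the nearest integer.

131

M_in = 10⁶/2200 = 454.55; M_out = 454.55 + (+75) = 529.55.
T_out = 10⁶/529.55 = 1888.4 K → 1890 K; t = 18.9.
G = 99.47·ln 18.9 − 161.1 = 99.47·2.9392 − 161.1 = 131.258.
Rounded: 131.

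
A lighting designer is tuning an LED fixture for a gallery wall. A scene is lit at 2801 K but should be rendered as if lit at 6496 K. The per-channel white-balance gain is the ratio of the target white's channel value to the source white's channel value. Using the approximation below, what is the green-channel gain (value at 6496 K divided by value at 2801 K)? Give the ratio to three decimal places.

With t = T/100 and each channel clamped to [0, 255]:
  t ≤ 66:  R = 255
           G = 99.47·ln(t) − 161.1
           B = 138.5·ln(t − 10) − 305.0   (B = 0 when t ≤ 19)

1.491

At 2801 K (t = 28.01):
  G = 99.47·ln 28.01 − 161.1 = 99.47·3.3326 − 161.1 = 170.390.
At 6496 K (t = 64.96):
  G = 99.47·ln 64.96 − 161.1 = 99.47·4.1738 − 161.1 = 254.065.
Gain = 254.065 / 170.390 = 1.4911 → 1.491.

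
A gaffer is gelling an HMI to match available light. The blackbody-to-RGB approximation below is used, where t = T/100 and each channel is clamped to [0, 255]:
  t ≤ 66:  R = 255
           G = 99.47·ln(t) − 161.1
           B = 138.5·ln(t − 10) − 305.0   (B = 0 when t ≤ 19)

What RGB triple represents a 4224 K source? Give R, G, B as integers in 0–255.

t = 4224/100 = 42.24; the t ≤ 66 branch applies.
R = 255 by definition for t ≤ 66.
G = 99.47·ln 42.24 − 161.1 = 99.47·3.7434 − 161.1 = 211.253.
B = 138.5·ln(42.24 − 10) − 305.0 = 138.5·ln 32.24 − 305.0 = 138.5·3.4732 − 305.0 = 176.039.
Rounded: (255, 211, 176).

R=255, G=211, B=176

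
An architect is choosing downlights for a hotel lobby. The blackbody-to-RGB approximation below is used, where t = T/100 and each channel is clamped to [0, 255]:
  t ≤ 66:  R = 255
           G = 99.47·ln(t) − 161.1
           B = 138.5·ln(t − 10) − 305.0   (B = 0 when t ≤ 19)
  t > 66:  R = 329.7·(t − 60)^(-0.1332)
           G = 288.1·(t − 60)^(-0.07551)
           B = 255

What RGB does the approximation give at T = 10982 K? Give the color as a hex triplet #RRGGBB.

t = 10982/100 = 109.82; the t > 66 branch applies.
R = 329.7·(109.82 − 60)^(-0.1332) = 329.7·49.82^(-0.1332) = 329.7·0.59416 = 195.896.
G = 288.1·(109.82 − 60)^(-0.07551) = 288.1·49.82^(-0.07551) = 288.1·0.74444 = 214.473.
B = 255 by definition for t > 66.
Rounded: (196, 214, 255).
In hex: #C4D6FF.

#C4D6FF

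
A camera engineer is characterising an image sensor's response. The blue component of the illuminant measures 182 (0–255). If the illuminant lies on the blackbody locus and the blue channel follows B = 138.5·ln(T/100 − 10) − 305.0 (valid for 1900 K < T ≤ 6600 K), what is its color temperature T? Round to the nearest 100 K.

ln(t − 10) = (182 + 305.0) / 138.5 = 3.5162.
t − 10 = e^3.5162 = 33.658, so t = 43.658.
T = 100·t = 4366 K → 4400 K to the nearest 100 K.

4400 K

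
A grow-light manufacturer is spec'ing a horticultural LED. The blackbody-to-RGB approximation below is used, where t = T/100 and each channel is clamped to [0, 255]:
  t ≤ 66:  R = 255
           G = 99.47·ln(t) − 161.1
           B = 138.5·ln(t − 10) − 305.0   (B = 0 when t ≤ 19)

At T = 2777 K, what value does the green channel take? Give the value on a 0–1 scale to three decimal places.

t = 2777/100 = 27.77; the t ≤ 66 branch applies.
G = 99.47·ln 27.77 − 161.1 = 99.47·3.3240 − 161.1 = 169.534.
On a 0–1 scale: 169.534/255 = 0.6648 → 0.665.

0.665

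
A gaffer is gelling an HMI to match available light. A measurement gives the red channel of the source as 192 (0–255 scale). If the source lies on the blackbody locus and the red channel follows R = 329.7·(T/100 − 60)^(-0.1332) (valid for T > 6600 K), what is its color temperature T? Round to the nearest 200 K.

11800 K

(t − 60)^(-0.1332) = 192/329.7 = 0.58235.
t − 60 = 0.58235^(1/-0.1332) = 0.58235^(-7.508) = 57.929, so t = 117.929.
T = 100·t = 11793 K → 11800 K to the nearest 200 K.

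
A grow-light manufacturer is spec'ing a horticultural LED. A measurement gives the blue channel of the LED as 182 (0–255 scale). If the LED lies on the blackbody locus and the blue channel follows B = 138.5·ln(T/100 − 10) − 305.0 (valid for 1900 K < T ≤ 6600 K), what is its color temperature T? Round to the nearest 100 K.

ln(t − 10) = (182 + 305.0) / 138.5 = 3.5162.
t − 10 = e^3.5162 = 33.658, so t = 43.658.
T = 100·t = 4366 K → 4400 K to the nearest 100 K.

4400 K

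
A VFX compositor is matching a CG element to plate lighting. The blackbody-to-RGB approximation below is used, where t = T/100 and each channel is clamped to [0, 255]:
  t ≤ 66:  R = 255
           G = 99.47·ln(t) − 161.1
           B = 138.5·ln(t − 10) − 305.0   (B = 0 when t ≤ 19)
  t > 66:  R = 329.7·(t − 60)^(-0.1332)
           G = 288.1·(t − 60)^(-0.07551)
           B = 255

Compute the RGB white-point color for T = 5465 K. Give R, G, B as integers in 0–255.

t = 5465/100 = 54.65; the t ≤ 66 branch applies.
R = 255 by definition for t ≤ 66.
G = 99.47·ln 54.65 − 161.1 = 99.47·4.0009 − 161.1 = 236.874.
B = 138.5·ln(54.65 − 10) − 305.0 = 138.5·ln 44.65 − 305.0 = 138.5·3.7989 − 305.0 = 221.141.
Rounded: (255, 237, 221).

R=255, G=237, B=221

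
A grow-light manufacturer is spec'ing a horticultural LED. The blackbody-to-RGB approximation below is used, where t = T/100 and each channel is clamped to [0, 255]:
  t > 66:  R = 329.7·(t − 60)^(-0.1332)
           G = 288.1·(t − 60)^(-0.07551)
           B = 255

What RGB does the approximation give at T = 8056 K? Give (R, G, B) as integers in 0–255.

(220, 229, 255)

t = 8056/100 = 80.56; the t > 66 branch applies.
R = 329.7·(80.56 − 60)^(-0.1332) = 329.7·20.56^(-0.1332) = 329.7·0.66851 = 220.406.
G = 288.1·(80.56 − 60)^(-0.07551) = 288.1·20.56^(-0.07551) = 288.1·0.79589 = 229.296.
B = 255 by definition for t > 66.
Rounded: (220, 229, 255).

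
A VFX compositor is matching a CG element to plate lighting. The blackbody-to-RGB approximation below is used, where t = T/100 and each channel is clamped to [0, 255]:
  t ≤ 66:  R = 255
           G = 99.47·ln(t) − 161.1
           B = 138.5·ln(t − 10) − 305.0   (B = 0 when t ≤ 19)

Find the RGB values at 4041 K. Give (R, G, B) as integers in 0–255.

t = 4041/100 = 40.41; the t ≤ 66 branch applies.
R = 255 by definition for t ≤ 66.
G = 99.47·ln 40.41 − 161.1 = 99.47·3.6991 − 161.1 = 206.847.
B = 138.5·ln(40.41 − 10) − 305.0 = 138.5·ln 30.41 − 305.0 = 138.5·3.4148 − 305.0 = 167.946.
Rounded: (255, 207, 168).

(255, 207, 168)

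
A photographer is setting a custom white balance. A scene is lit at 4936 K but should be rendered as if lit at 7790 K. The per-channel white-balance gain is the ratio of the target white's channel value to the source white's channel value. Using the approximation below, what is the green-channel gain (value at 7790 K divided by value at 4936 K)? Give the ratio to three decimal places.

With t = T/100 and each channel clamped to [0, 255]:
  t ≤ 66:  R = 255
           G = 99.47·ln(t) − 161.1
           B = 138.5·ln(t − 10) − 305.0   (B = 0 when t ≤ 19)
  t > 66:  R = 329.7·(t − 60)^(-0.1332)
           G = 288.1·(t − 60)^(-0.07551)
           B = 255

1.022

At 4936 K (t = 49.36):
  G = 99.47·ln 49.36 − 161.1 = 99.47·3.8991 − 161.1 = 226.747.
At 7790 K (t = 77.9):
  G = 288.1·(77.9 − 60)^(-0.07551) = 288.1·17.9^(-0.07551) = 288.1·0.80426 = 231.708.
Gain = 231.708 / 226.747 = 1.0219 → 1.022.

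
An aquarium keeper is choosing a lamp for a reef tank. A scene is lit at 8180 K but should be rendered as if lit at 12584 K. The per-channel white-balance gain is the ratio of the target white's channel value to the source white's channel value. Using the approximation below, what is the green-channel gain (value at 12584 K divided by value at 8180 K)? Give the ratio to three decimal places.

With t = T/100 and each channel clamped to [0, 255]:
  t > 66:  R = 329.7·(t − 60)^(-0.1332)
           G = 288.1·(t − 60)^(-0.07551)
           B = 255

At 8180 K (t = 81.8):
  G = 288.1·(81.8 − 60)^(-0.07551) = 288.1·21.8^(-0.07551) = 288.1·0.79238 = 228.284.
At 12584 K (t = 125.84):
  G = 288.1·(125.84 − 60)^(-0.07551) = 288.1·65.84^(-0.07551) = 288.1·0.72893 = 210.005.
Gain = 210.005 / 228.284 = 0.9199 → 0.920.

0.920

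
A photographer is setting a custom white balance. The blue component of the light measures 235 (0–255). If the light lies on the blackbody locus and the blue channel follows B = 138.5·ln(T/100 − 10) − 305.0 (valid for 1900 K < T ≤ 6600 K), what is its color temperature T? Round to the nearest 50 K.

ln(t − 10) = (235 + 305.0) / 138.5 = 3.8989.
t − 10 = e^3.8989 = 49.349, so t = 59.349.
T = 100·t = 5935 K → 5950 K to the nearest 50 K.

5950 K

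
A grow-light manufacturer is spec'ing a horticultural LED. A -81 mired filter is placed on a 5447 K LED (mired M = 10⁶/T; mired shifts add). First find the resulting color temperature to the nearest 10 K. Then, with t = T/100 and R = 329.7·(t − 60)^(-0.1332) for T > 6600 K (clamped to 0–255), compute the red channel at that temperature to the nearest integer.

203

M_in = 10⁶/5447 = 183.59; M_out = 183.59 + (-81) = 102.59.
T_out = 10⁶/102.59 = 9747.8 K → 9750 K; t = 97.5.
R = 329.7·(97.5 − 60)^(-0.1332) = 329.7·37.5^(-0.1332) = 329.7·0.61708 = 203.450.
Rounded: 203.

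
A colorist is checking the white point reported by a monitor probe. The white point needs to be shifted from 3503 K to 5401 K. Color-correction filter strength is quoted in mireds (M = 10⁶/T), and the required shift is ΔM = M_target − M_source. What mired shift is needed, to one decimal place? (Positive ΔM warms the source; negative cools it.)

-100.3 mireds

M_source = 10⁶/3503 = 285.470; M_target = 10⁶/5401 = 185.151.
ΔM = 185.151 − 285.470 = -100.319 → -100.3 mireds, a cooling shift.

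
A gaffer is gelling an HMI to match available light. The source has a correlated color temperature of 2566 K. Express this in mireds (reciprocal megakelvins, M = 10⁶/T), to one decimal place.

389.7 mireds

M = 10⁶ / 2566 = 389.712 → 389.7 mireds.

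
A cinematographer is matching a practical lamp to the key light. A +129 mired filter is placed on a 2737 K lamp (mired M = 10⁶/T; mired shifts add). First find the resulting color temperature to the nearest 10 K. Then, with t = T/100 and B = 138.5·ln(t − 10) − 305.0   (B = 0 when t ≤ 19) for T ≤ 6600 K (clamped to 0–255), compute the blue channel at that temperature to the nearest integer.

17

M_in = 10⁶/2737 = 365.36; M_out = 365.36 + (+129) = 494.36.
T_out = 10⁶/494.36 = 2022.8 K → 2020 K; t = 20.2.
B = 138.5·ln(20.2 − 10) − 305.0 = 138.5·ln 10.2 − 305.0 = 138.5·2.3224 − 305.0 = 16.651.
Rounded: 17.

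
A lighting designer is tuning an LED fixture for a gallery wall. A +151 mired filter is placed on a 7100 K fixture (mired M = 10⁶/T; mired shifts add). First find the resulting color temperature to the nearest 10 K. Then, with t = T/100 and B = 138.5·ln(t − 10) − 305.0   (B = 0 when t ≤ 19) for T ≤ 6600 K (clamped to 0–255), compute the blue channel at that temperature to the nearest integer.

137

M_in = 10⁶/7100 = 140.85; M_out = 140.85 + (+151) = 291.85.
T_out = 10⁶/291.85 = 3426.5 K → 3430 K; t = 34.3.
B = 138.5·ln(34.3 − 10) − 305.0 = 138.5·ln 24.3 − 305.0 = 138.5·3.1905 − 305.0 = 136.881.
Rounded: 137.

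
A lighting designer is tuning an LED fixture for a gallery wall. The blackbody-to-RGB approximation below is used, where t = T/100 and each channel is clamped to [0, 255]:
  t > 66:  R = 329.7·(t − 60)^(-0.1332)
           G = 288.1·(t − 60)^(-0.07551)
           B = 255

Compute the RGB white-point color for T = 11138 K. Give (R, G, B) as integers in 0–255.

t = 11138/100 = 111.38; the t > 66 branch applies.
R = 329.7·(111.38 − 60)^(-0.1332) = 329.7·51.38^(-0.1332) = 329.7·0.59173 = 195.093.
G = 288.1·(111.38 − 60)^(-0.07551) = 288.1·51.38^(-0.07551) = 288.1·0.74271 = 213.974.
B = 255 by definition for t > 66.
Rounded: (195, 214, 255).

(195, 214, 255)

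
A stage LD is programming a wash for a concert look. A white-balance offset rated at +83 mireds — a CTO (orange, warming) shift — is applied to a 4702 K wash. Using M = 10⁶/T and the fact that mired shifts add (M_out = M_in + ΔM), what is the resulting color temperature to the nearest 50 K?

3400 K

M_in = 10⁶/4702 = 212.68 mireds.
M_out = 212.68 + (+83) = 295.68 mireds.
T_out = 10⁶/295.68 = 3382.1 K → 3400 K.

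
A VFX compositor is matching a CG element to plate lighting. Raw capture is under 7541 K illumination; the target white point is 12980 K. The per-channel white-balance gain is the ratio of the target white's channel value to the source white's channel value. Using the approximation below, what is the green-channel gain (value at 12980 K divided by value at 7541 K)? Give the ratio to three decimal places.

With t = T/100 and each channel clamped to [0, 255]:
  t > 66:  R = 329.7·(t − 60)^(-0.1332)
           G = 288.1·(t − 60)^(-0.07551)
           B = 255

At 7541 K (t = 75.41):
  G = 288.1·(75.41 − 60)^(-0.07551) = 288.1·15.41^(-0.07551) = 288.1·0.81341 = 234.343.
At 12980 K (t = 129.8):
  G = 288.1·(129.8 − 60)^(-0.07551) = 288.1·69.8^(-0.07551) = 288.1·0.72572 = 209.081.
Gain = 209.081 / 234.343 = 0.8922 → 0.892.

0.892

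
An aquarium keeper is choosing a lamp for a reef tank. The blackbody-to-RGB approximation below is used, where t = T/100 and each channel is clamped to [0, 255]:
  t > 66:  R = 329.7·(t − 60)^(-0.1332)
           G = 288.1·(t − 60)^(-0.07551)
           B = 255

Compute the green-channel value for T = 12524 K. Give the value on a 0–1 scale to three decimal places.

0.824

t = 12524/100 = 125.24; the t > 66 branch applies.
G = 288.1·(125.24 − 60)^(-0.07551) = 288.1·65.24^(-0.07551) = 288.1·0.72943 = 210.150.
On a 0–1 scale: 210.150/255 = 0.8241 → 0.824.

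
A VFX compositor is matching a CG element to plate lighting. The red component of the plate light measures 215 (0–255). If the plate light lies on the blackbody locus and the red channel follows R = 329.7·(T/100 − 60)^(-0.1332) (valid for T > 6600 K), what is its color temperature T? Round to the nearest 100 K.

8500 K

(t − 60)^(-0.1332) = 215/329.7 = 0.65211.
t − 60 = 0.65211^(1/-0.1332) = 0.65211^(-7.508) = 24.774, so t = 84.774.
T = 100·t = 8477 K → 8500 K to the nearest 100 K.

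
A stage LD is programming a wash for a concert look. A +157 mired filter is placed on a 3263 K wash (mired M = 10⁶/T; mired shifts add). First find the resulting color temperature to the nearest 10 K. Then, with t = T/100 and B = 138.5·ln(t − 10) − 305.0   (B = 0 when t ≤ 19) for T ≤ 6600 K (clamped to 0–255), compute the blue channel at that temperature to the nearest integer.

M_in = 10⁶/3263 = 306.47; M_out = 306.47 + (+157) = 463.47.
T_out = 10⁶/463.47 = 2157.7 K → 2160 K; t = 21.6.
B = 138.5·ln(21.6 − 10) − 305.0 = 138.5·ln 11.6 − 305.0 = 138.5·2.4510 − 305.0 = 34.464.
Rounded: 34.

34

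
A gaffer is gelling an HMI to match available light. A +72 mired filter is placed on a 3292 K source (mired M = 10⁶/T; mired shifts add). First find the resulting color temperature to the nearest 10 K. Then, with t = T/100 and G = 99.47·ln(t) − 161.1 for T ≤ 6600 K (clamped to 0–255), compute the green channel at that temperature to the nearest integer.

M_in = 10⁶/3292 = 303.77; M_out = 303.77 + (+72) = 375.77.
T_out = 10⁶/375.77 = 2661.2 K → 2660 K; t = 26.6.
G = 99.47·ln 26.6 − 161.1 = 99.47·3.2809 − 161.1 = 165.252.
Rounded: 165.

165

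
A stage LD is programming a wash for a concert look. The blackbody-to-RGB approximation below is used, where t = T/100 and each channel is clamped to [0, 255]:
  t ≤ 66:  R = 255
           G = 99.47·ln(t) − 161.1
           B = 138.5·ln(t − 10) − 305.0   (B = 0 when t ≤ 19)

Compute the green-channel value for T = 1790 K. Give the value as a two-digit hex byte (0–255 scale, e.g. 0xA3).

t = 1790/100 = 17.9; the t ≤ 66 branch applies.
G = 99.47·ln 17.9 − 161.1 = 99.47·2.8848 − 161.1 = 125.851.
Rounded: 126; in hex, 0x7E.

0x7E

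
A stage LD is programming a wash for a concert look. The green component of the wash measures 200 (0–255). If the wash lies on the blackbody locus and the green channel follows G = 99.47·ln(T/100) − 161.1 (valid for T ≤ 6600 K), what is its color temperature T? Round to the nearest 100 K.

ln t = (200 + 161.1) / 99.47 = 3.6302.
t = e^3.6302 = 37.722.
T = 100·t = 3772 K → 3800 K to the nearest 100 K.

3800 K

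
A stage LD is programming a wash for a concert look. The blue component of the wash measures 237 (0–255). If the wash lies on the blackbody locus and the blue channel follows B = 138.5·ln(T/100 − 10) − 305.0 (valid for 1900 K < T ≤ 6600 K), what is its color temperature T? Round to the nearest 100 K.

6000 K

ln(t − 10) = (237 + 305.0) / 138.5 = 3.9134.
t − 10 = e^3.9134 = 50.067, so t = 60.067.
T = 100·t = 6007 K → 6000 K to the nearest 100 K.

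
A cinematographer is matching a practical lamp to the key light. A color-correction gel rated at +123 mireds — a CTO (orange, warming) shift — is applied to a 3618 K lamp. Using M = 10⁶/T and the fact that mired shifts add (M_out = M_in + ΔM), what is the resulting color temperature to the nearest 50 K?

M_in = 10⁶/3618 = 276.40 mireds.
M_out = 276.40 + (+123) = 399.40 mireds.
T_out = 10⁶/399.40 = 2503.8 K → 2500 K.

2500 K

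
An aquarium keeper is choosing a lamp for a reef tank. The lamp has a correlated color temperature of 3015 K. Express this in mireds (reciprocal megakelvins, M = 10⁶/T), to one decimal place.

331.7 mireds

M = 10⁶ / 3015 = 331.675 → 331.7 mireds.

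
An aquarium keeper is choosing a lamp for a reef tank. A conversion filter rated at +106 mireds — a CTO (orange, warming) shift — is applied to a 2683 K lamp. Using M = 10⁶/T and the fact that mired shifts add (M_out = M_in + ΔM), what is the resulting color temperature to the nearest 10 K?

M_in = 10⁶/2683 = 372.72 mireds.
M_out = 372.72 + (+106) = 478.72 mireds.
T_out = 10⁶/478.72 = 2088.9 K → 2090 K.

2090 K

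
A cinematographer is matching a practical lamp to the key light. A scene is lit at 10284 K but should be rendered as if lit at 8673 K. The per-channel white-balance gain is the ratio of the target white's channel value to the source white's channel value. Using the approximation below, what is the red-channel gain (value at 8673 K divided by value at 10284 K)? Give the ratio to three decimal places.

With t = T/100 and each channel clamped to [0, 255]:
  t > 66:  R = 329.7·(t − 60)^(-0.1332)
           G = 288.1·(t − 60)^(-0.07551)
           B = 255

At 10284 K (t = 102.84):
  R = 329.7·(102.84 − 60)^(-0.1332) = 329.7·42.84^(-0.1332) = 329.7·0.60623 = 199.874.
At 8673 K (t = 86.73):
  R = 329.7·(86.73 − 60)^(-0.1332) = 329.7·26.73^(-0.1332) = 329.7·0.64554 = 212.835.
Gain = 212.835 / 199.874 = 1.0648 → 1.065.

1.065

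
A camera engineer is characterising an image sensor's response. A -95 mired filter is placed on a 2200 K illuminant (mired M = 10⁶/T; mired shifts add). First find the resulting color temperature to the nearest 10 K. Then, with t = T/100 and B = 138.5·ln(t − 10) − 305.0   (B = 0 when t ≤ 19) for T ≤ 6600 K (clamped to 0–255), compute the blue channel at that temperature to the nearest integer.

M_in = 10⁶/2200 = 454.55; M_out = 454.55 + (-95) = 359.55.
T_out = 10⁶/359.55 = 2781.3 K → 2780 K; t = 27.8.
B = 138.5·ln(27.8 − 10) − 305.0 = 138.5·ln 17.8 − 305.0 = 138.5·2.8792 − 305.0 = 93.769.
Rounded: 94.

94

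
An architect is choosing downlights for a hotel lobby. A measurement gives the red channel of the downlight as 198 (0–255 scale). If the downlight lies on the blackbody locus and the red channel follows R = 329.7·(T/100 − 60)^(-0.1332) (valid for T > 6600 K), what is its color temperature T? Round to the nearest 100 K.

(t − 60)^(-0.1332) = 198/329.7 = 0.60055.
t − 60 = 0.60055^(1/-0.1332) = 0.60055^(-7.508) = 45.980, so t = 105.980.
T = 100·t = 10598 K → 10600 K to the nearest 100 K.

10600 K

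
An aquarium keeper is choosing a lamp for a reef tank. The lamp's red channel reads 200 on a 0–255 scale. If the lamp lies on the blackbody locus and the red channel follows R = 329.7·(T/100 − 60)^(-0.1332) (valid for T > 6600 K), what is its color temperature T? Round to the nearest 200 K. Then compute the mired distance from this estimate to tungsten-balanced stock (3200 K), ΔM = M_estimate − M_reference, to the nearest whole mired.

-214 mireds

(t − 60)^(-0.1332) = 200/329.7 = 0.60661.
t − 60 = 0.60661^(1/-0.1332) = 0.60661^(-7.508) = 42.638, so t = 102.638.
T = 100·t = 10264 K → 10200 K to the nearest 200 K.
M_estimate = 10⁶/10200 = 98.04; M_reference = 10⁶/3200 = 312.50.
ΔM = 98.04 − 312.50 = -214.46 → -214 mireds.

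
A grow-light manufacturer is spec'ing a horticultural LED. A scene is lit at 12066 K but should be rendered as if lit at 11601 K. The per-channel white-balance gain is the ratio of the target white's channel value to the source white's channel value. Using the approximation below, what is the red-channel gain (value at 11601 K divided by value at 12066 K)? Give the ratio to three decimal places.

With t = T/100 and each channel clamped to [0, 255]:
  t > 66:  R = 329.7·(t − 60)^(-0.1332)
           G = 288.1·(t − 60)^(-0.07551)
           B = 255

At 12066 K (t = 120.66):
  R = 329.7·(120.66 − 60)^(-0.1332) = 329.7·60.66^(-0.1332) = 329.7·0.57879 = 190.825.
At 11601 K (t = 116.01):
  R = 329.7·(116.01 − 60)^(-0.1332) = 329.7·56.01^(-0.1332) = 329.7·0.58497 = 192.863.
Gain = 192.863 / 190.825 = 1.0107 → 1.011.

1.011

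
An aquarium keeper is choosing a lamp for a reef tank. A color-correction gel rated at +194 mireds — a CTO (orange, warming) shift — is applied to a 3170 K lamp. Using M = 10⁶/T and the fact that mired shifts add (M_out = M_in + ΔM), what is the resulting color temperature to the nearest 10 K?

M_in = 10⁶/3170 = 315.46 mireds.
M_out = 315.46 + (+194) = 509.46 mireds.
T_out = 10⁶/509.46 = 1962.9 K → 1960 K.

1960 K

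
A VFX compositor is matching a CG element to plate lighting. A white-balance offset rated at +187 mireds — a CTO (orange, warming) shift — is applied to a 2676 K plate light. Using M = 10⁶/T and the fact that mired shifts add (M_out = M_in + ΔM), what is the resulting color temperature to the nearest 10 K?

M_in = 10⁶/2676 = 373.69 mireds.
M_out = 373.69 + (+187) = 560.69 mireds.
T_out = 10⁶/560.69 = 1783.5 K → 1780 K.

1780 K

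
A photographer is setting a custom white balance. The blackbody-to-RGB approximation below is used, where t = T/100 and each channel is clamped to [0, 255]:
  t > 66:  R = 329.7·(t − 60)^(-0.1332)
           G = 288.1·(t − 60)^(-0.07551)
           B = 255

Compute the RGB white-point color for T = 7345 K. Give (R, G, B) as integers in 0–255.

(233, 237, 255)

t = 7345/100 = 73.45; the t > 66 branch applies.
R = 329.7·(73.45 − 60)^(-0.1332) = 329.7·13.45^(-0.1332) = 329.7·0.70738 = 233.224.
G = 288.1·(73.45 − 60)^(-0.07551) = 288.1·13.45^(-0.07551) = 288.1·0.82181 = 236.763.
B = 255 by definition for t > 66.
Rounded: (233, 237, 255).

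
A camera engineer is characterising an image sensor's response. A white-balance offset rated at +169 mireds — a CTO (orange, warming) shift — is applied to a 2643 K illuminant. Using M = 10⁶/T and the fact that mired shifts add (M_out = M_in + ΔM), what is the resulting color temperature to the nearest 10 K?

M_in = 10⁶/2643 = 378.36 mireds.
M_out = 378.36 + (+169) = 547.36 mireds.
T_out = 10⁶/547.36 = 1827.0 K → 1830 K.

1830 K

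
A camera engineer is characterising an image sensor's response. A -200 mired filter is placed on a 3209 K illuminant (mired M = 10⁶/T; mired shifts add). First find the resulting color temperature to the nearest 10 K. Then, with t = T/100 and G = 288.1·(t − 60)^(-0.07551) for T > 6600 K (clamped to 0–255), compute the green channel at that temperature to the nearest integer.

223

M_in = 10⁶/3209 = 311.62; M_out = 311.62 + (-200) = 111.62.
T_out = 10⁶/111.62 = 8958.7 K → 8960 K; t = 89.6.
G = 288.1·(89.6 − 60)^(-0.07551) = 288.1·29.6^(-0.07551) = 288.1·0.77429 = 223.072.
Rounded: 223.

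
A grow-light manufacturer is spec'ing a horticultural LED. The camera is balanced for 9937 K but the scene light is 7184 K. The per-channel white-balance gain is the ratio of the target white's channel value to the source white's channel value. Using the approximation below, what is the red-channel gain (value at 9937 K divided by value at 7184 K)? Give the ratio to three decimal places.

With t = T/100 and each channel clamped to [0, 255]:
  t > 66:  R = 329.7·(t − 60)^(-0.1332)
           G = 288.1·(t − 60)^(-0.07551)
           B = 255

At 7184 K (t = 71.84):
  R = 329.7·(71.84 − 60)^(-0.1332) = 329.7·11.84^(-0.1332) = 329.7·0.71950 = 237.218.
At 9937 K (t = 99.37):
  R = 329.7·(99.37 − 60)^(-0.1332) = 329.7·39.37^(-0.1332) = 329.7·0.61309 = 202.136.
Gain = 202.136 / 237.218 = 0.8521 → 0.852.

0.852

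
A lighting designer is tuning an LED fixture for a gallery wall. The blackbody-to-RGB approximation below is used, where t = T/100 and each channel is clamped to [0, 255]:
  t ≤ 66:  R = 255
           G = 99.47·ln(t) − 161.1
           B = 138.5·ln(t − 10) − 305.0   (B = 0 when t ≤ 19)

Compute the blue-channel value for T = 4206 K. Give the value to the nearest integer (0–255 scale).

t = 4206/100 = 42.06; the t ≤ 66 branch applies.
B = 138.5·ln(42.06 − 10) − 305.0 = 138.5·ln 32.06 − 305.0 = 138.5·3.4676 − 305.0 = 175.264.
Rounded: 175.

175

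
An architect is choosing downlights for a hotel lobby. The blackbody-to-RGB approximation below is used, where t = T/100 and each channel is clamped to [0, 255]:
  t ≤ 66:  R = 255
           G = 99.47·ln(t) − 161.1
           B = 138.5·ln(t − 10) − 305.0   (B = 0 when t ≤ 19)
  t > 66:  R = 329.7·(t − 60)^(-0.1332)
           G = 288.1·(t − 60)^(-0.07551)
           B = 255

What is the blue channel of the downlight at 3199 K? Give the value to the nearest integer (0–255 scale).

t = 3199/100 = 31.99; the t ≤ 66 branch applies.
B = 138.5·ln(31.99 − 10) − 305.0 = 138.5·ln 21.99 − 305.0 = 138.5·3.0906 − 305.0 = 123.046.
Rounded: 123.

123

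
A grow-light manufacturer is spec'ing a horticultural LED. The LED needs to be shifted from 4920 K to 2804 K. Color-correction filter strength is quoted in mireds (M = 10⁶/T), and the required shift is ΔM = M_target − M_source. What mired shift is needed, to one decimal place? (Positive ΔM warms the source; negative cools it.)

+153.4 mireds

M_source = 10⁶/4920 = 203.252; M_target = 10⁶/2804 = 356.633.
ΔM = 356.633 − 203.252 = 153.381 → +153.4 mireds, a warming shift.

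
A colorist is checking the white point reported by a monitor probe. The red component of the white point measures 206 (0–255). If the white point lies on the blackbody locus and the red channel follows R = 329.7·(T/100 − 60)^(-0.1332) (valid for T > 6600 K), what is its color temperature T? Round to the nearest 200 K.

(t − 60)^(-0.1332) = 206/329.7 = 0.62481.
t − 60 = 0.62481^(1/-0.1332) = 0.62481^(-7.508) = 34.152, so t = 94.152.
T = 100·t = 9415 K → 9400 K to the nearest 200 K.

9400 K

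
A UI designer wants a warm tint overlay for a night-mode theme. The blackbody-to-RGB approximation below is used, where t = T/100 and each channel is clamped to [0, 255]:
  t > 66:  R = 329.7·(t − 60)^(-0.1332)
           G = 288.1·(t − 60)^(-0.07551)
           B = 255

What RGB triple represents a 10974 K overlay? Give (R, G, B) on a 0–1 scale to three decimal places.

t = 10974/100 = 109.74; the t > 66 branch applies.
R = 329.7·(109.74 − 60)^(-0.1332) = 329.7·49.74^(-0.1332) = 329.7·0.59429 = 195.938.
G = 288.1·(109.74 − 60)^(-0.07551) = 288.1·49.74^(-0.07551) = 288.1·0.74453 = 214.499.
B = 255 by definition for t > 66.
Dividing each by 255: (0.7684, 0.8412, 1.0000) → (0.768, 0.841, 1.000).

(0.768, 0.841, 1.000)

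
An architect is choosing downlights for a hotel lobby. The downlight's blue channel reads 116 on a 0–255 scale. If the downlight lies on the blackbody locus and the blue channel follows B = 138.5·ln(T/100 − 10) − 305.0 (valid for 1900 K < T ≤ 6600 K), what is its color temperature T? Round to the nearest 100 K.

ln(t − 10) = (116 + 305.0) / 138.5 = 3.0397.
t − 10 = e^3.0397 = 20.899, so t = 30.899.
T = 100·t = 3090 K → 3100 K to the nearest 100 K.

3100 K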